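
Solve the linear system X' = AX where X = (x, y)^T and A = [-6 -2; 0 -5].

Coefficient matrix A = [[-6, -2], [0, -5]].
Characteristic polynomial det(A - λI) = λ^2 + 11λ + 30 = 0.
Eigenvalues λ = -6, -5.
For λ=-6: (A-λI) row 1 is [0, -2], so an eigenvector is (-1, 0).
For λ=-5: (A-λI) row 1 is [-1, -2], so an eigenvector is (-2, 1).
General solution: K_1e^(-6t)(-1,0) + K_2e^(-5t)(-2,1).

x(t) = -K_1e^(-6t) - 2K_2e^(-5t), y(t) = K_2e^(-5t)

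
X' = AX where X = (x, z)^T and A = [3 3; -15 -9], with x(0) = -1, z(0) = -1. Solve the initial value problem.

Coefficient matrix A = [[3, 3], [-15, -9]].
Characteristic polynomial det(A - λI) = λ^2 + 6λ + 18 = 0.
Eigenvalues λ = -3 ± 3i (complex conjugate pair).
For λ=-3+3i: an eigenvector is (1,-2) - i(0,-1) = (1, -2 + i).
A real fundamental pair from Re and Im of e^((-3+3i)t)v: X_1 = e^(-3t)(cos(3t)·(1,-2) + sin(3t)·(0,-1)), X_2 = e^(-3t)(sin(3t)·(1,-2) - cos(3t)·(0,-1)).
General solution: K_1X_1 + K_2X_2.
Applying x(0)=-1, z(0)=-1 gives K_1=-1, K_2=-3.

x(t) = -3e^(-3t)sin(3t) - e^(-3t)cos(3t), z(t) = 7e^(-3t)sin(3t) - e^(-3t)cos(3t)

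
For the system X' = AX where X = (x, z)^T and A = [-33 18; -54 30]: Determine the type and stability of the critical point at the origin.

saddle

A = [[-33,18],[-54,30]]; det(A-λI) = λ^2 + 3λ - 18.
λ = 3, -6: opposite signs.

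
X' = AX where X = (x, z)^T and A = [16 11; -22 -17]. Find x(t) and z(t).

x(t) = C_1e^(-6t) + C_2e^(5t), z(t) = -2C_1e^(-6t) - C_2e^(5t)

Coefficient matrix A = [[16, 11], [-22, -17]].
Characteristic polynomial det(A - λI) = λ^2 + λ - 30 = 0.
Eigenvalues λ = -6, 5.
For λ=-6: (A-λI) row 1 is [22, 11], so an eigenvector is (1, -2).
For λ=5: (A-λI) row 1 is [11, 11], so an eigenvector is (1, -1).
General solution: C_1e^(-6t)(1,-2) + C_2e^(5t)(1,-1).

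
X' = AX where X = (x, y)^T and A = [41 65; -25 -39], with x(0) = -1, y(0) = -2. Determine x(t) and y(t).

Coefficient matrix A = [[41, 65], [-25, -39]].
Characteristic polynomial det(A - λI) = λ^2 - 2λ + 26 = 0.
Eigenvalues λ = 1 ± 5i (complex conjugate pair).
For λ=1+5i: an eigenvector is (-3,2) - i(2,-1) = (-3 - 2i, 2 + i).
A real fundamental pair from Re and Im of e^((1+5i)t)v: X_1 = e^(t)(cos(5t)·(-3,2) + sin(5t)·(2,-1)), X_2 = e^(t)(sin(5t)·(-3,2) - cos(5t)·(2,-1)).
General solution: c_1X_1 + c_2X_2.
Applying x(0)=-1, y(0)=-2 gives c_1=-5, c_2=8.

x(t) = -34e^(t)sin(5t) - e^(t)cos(5t), y(t) = 21e^(t)sin(5t) - 2e^(t)cos(5t)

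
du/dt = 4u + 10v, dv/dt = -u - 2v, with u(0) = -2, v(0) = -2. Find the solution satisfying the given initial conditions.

Coefficient matrix A = [[4, 10], [-1, -2]].
Characteristic polynomial det(A - λI) = λ^2 - 2λ + 2 = 0.
Eigenvalues λ = 1 ± i (complex conjugate pair).
For λ=1+i: an eigenvector is (-3,1) - i(1,0) = (-3 - i, 1).
A real fundamental pair from Re and Im of e^((1+i)t)v: X_1 = e^(t)(cos(t)·(-3,1) + sin(t)·(1,0)), X_2 = e^(t)(sin(t)·(-3,1) - cos(t)·(1,0)).
General solution: C_1X_1 + C_2X_2.
Applying u(0)=-2, v(0)=-2 gives C_1=-2, C_2=8.

u(t) = -26e^(t)sin(t) - 2e^(t)cos(t), v(t) = 8e^(t)sin(t) - 2e^(t)cos(t)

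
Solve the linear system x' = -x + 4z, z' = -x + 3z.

Coefficient matrix A = [[-1, 4], [-1, 3]].
Characteristic polynomial det(A - λI) = λ^2 - 2λ + 1 = 0.
Single eigenvalue λ = 1 with algebraic multiplicity 2.
Eigenvector v = (2,1); generalized eigenvector w with (A-λI)w=v is (1,1).
General solution: e^(t)[C_1·v + C_2·(t·v + w)].

x(t) = 2C_1e^(t) + 2C_2te^(t) + C_2e^(t), z(t) = C_1e^(t) + C_2te^(t) + C_2e^(t)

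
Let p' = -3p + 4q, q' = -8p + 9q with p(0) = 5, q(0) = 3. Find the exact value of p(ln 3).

A = [[-3,4],[-8,9]]; eigenvalues λ = 1, 5.
Eigenvectors: (1,1) for λ=1, (1,2) for λ=5.
From the initial condition, c_1 = 7, c_2 = -2.
p(ln 3) = (7)(3^1)(1) + (-2)(3^5)(1) = -465.

-465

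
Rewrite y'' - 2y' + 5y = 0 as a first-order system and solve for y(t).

y(t) = C_1e^(t)cos(2t) + C_2e^(t)sin(2t)

Let x_1 = y, x_2 = y'. Then x_1' = x_2 and x_2' = -5x_1 + 2x_2.
A = [[0,1],[-5,2]]; det(A-λI) = λ^2 - 2λ + 5.
Eigenvalues λ = 1 ± 2i.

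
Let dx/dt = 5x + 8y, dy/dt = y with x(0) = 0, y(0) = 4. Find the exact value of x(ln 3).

1920

A = [[5,8],[0,1]]; eigenvalues λ = 5, 1.
Eigenvectors: (1,0) for λ=5, (2,-1) for λ=1.
From the initial condition, c_1 = 8, c_2 = -4.
x(ln 3) = (8)(3^5)(1) + (-4)(3^1)(2) = 1920.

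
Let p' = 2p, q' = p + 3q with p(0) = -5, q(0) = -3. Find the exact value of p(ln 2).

-20

A = [[2,0],[1,3]]; eigenvalues λ = 2, 3.
Eigenvectors: (1,-1) for λ=2, (0,1) for λ=3.
From the initial condition, c_1 = -5, c_2 = -8.
p(ln 2) = (-5)(2^2)(1) + (-8)(2^3)(0) = -20.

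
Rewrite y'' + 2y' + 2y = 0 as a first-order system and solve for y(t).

Let x_1 = y, x_2 = y'. Then x_1' = x_2 and x_2' = -2x_1 - 2x_2.
A = [[0,1],[-2,-2]]; det(A-λI) = λ^2 + 2λ + 2.
Eigenvalues λ = -1 ± i.

y(t) = C_1e^(-t)cos(t) + C_2e^(-t)sin(t)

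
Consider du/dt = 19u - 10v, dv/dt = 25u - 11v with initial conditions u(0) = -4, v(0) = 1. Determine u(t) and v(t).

u(t) = -14e^(4t)sin(5t) - 4e^(4t)cos(5t), v(t) = -23e^(4t)sin(5t) + e^(4t)cos(5t)

Coefficient matrix A = [[19, -10], [25, -11]].
Characteristic polynomial det(A - λI) = λ^2 - 8λ + 41 = 0.
Eigenvalues λ = 4 ± 5i (complex conjugate pair).
For λ=4+5i: an eigenvector is (-1,-1) - i(-1,-2) = (-1 + i, -1 + 2i).
A real fundamental pair from Re and Im of e^((4+5i)t)v: X_1 = e^(4t)(cos(5t)·(-1,-1) + sin(5t)·(-1,-2)), X_2 = e^(4t)(sin(5t)·(-1,-1) - cos(5t)·(-1,-2)).
General solution: C_1X_1 + C_2X_2.
Applying u(0)=-4, v(0)=1 gives C_1=9, C_2=5.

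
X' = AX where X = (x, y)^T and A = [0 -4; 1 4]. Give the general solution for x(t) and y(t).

x(t) = -2K_1e^(2t) - 2K_2te^(2t) - K_2e^(2t), y(t) = K_1e^(2t) + K_2te^(2t) + K_2e^(2t)

Coefficient matrix A = [[0, -4], [1, 4]].
Characteristic polynomial det(A - λI) = λ^2 - 4λ + 4 = 0.
Single eigenvalue λ = 2 with algebraic multiplicity 2.
Eigenvector v = (-2,1); generalized eigenvector w with (A-λI)w=v is (-1,1).
General solution: e^(2t)[K_1·v + K_2·(t·v + w)].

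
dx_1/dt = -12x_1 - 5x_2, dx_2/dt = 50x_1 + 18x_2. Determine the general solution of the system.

Coefficient matrix A = [[-12, -5], [50, 18]].
Characteristic polynomial det(A - λI) = λ^2 - 6λ + 34 = 0.
Eigenvalues λ = 3 ± 5i (complex conjugate pair).
For λ=3+5i: an eigenvector is (-1,3) - i(0,-1) = (-1, 3 + i).
A real fundamental pair from Re and Im of e^((3+5i)t)v: X_1 = e^(3t)(cos(5t)·(-1,3) + sin(5t)·(0,-1)), X_2 = e^(3t)(sin(5t)·(-1,3) - cos(5t)·(0,-1)).
General solution: c_1X_1 + c_2X_2.

x_1(t) = -c_1e^(3t)cos(5t) - c_2e^(3t)sin(5t), x_2(t) = -c_1e^(3t)sin(5t) + 3c_1e^(3t)cos(5t) + 3c_2e^(3t)sin(5t) + c_2e^(3t)cos(5t)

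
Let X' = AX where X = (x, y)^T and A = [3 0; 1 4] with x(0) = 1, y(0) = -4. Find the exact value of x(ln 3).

A = [[3,0],[1,4]]; eigenvalues λ = 4, 3.
Eigenvectors: (0,1) for λ=4, (-1,1) for λ=3.
From the initial condition, c_1 = -3, c_2 = -1.
x(ln 3) = (-3)(3^4)(0) + (-1)(3^3)(-1) = 27.

27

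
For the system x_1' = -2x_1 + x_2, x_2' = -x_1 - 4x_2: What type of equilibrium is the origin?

stable improper node

A = [[-2,1],[-1,-4]]; det(A-λI) = λ^2 + 6λ + 9.
repeated λ = -3 with a single eigenvector.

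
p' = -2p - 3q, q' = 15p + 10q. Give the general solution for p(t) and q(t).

Coefficient matrix A = [[-2, -3], [15, 10]].
Characteristic polynomial det(A - λI) = λ^2 - 8λ + 25 = 0.
Eigenvalues λ = 4 ± 3i (complex conjugate pair).
For λ=4+3i: an eigenvector is (1,-2) - i(0,1) = (1, -2 - i).
A real fundamental pair from Re and Im of e^((4+3i)t)v: X_1 = e^(4t)(cos(3t)·(1,-2) + sin(3t)·(0,1)), X_2 = e^(4t)(sin(3t)·(1,-2) - cos(3t)·(0,1)).
General solution: K_1X_1 + K_2X_2.

p(t) = K_1e^(4t)cos(3t) + K_2e^(4t)sin(3t), q(t) = K_1e^(4t)sin(3t) - 2K_1e^(4t)cos(3t) - 2K_2e^(4t)sin(3t) - K_2e^(4t)cos(3t)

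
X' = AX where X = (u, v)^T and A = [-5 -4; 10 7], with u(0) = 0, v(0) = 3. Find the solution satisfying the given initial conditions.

u(t) = -6e^(t)sin(2t), v(t) = 9e^(t)sin(2t) + 3e^(t)cos(2t)

Coefficient matrix A = [[-5, -4], [10, 7]].
Characteristic polynomial det(A - λI) = λ^2 - 2λ + 5 = 0.
Eigenvalues λ = 1 ± 2i (complex conjugate pair).
For λ=1+2i: an eigenvector is (1,-1) - i(-1,2) = (1 + i, -1 - 2i).
A real fundamental pair from Re and Im of e^((1+2i)t)v: X_1 = e^(t)(cos(2t)·(1,-1) + sin(2t)·(-1,2)), X_2 = e^(t)(sin(2t)·(1,-1) - cos(2t)·(-1,2)).
General solution: K_1X_1 + K_2X_2.
Applying u(0)=0, v(0)=3 gives K_1=3, K_2=-3.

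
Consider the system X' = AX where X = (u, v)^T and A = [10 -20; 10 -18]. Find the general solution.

Coefficient matrix A = [[10, -20], [10, -18]].
Characteristic polynomial det(A - λI) = λ^2 + 8λ + 20 = 0.
Eigenvalues λ = -4 ± 2i (complex conjugate pair).
For λ=-4+2i: an eigenvector is (1,1) - i(-3,-2) = (1 + 3i, 1 + 2i).
A real fundamental pair from Re and Im of e^((-4+2i)t)v: X_1 = e^(-4t)(cos(2t)·(1,1) + sin(2t)·(-3,-2)), X_2 = e^(-4t)(sin(2t)·(1,1) - cos(2t)·(-3,-2)).
General solution: K_1X_1 + K_2X_2.

u(t) = -3K_1e^(-4t)sin(2t) + K_1e^(-4t)cos(2t) + K_2e^(-4t)sin(2t) + 3K_2e^(-4t)cos(2t), v(t) = -2K_1e^(-4t)sin(2t) + K_1e^(-4t)cos(2t) + K_2e^(-4t)sin(2t) + 2K_2e^(-4t)cos(2t)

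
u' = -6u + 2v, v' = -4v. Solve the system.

Coefficient matrix A = [[-6, 2], [0, -4]].
Characteristic polynomial det(A - λI) = λ^2 + 10λ + 24 = 0.
Eigenvalues λ = -4, -6.
For λ=-4: (A-λI) row 1 is [-2, 2], so an eigenvector is (-1, -1).
For λ=-6: (A-λI) row 1 is [0, 2], so an eigenvector is (1, 0).
General solution: C_1e^(-4t)(-1,-1) + C_2e^(-6t)(1,0).

u(t) = -C_1e^(-4t) + C_2e^(-6t), v(t) = -C_1e^(-4t)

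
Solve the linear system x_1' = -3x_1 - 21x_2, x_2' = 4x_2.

Coefficient matrix A = [[-3, -21], [0, 4]].
Characteristic polynomial det(A - λI) = λ^2 - λ - 12 = 0.
Eigenvalues λ = 4, -3.
For λ=4: (A-λI) row 1 is [-7, -21], so an eigenvector is (3, -1).
For λ=-3: (A-λI) row 1 is [0, -21], so an eigenvector is (1, 0).
General solution: c_1e^(4t)(3,-1) + c_2e^(-3t)(1,0).

x_1(t) = 3c_1e^(4t) + c_2e^(-3t), x_2(t) = -c_1e^(4t)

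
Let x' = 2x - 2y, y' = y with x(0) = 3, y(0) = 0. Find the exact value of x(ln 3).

A = [[2,-2],[0,1]]; eigenvalues λ = 1, 2.
Eigenvectors: (-2,-1) for λ=1, (1,0) for λ=2.
From the initial condition, c_1 = 0, c_2 = 3.
x(ln 3) = (0)(3^1)(-2) + (3)(3^2)(1) = 27.

27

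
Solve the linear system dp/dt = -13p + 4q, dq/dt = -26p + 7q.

p(t) = -K_1e^(-3t)sin(2t) + K_1e^(-3t)cos(2t) + K_2e^(-3t)sin(2t) + K_2e^(-3t)cos(2t), q(t) = -3K_1e^(-3t)sin(2t) + 2K_1e^(-3t)cos(2t) + 2K_2e^(-3t)sin(2t) + 3K_2e^(-3t)cos(2t)

Coefficient matrix A = [[-13, 4], [-26, 7]].
Characteristic polynomial det(A - λI) = λ^2 + 6λ + 13 = 0.
Eigenvalues λ = -3 ± 2i (complex conjugate pair).
For λ=-3+2i: an eigenvector is (1,2) - i(-1,-3) = (1 + i, 2 + 3i).
A real fundamental pair from Re and Im of e^((-3+2i)t)v: X_1 = e^(-3t)(cos(2t)·(1,2) + sin(2t)·(-1,-3)), X_2 = e^(-3t)(sin(2t)·(1,2) - cos(2t)·(-1,-3)).
General solution: K_1X_1 + K_2X_2.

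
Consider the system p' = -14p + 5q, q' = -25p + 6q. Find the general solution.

Coefficient matrix A = [[-14, 5], [-25, 6]].
Characteristic polynomial det(A - λI) = λ^2 + 8λ + 41 = 0.
Eigenvalues λ = -4 ± 5i (complex conjugate pair).
For λ=-4+5i: an eigenvector is (-1,-2) - i(0,1) = (-1, -2 - i).
A real fundamental pair from Re and Im of e^((-4+5i)t)v: X_1 = e^(-4t)(cos(5t)·(-1,-2) + sin(5t)·(0,1)), X_2 = e^(-4t)(sin(5t)·(-1,-2) - cos(5t)·(0,1)).
General solution: K_1X_1 + K_2X_2.

p(t) = -K_1e^(-4t)cos(5t) - K_2e^(-4t)sin(5t), q(t) = K_1e^(-4t)sin(5t) - 2K_1e^(-4t)cos(5t) - 2K_2e^(-4t)sin(5t) - K_2e^(-4t)cos(5t)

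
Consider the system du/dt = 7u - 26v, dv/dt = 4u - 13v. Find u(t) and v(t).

u(t) = -2c_1e^(-3t)sin(2t) - 3c_1e^(-3t)cos(2t) - 3c_2e^(-3t)sin(2t) + 2c_2e^(-3t)cos(2t), v(t) = -c_1e^(-3t)sin(2t) - c_1e^(-3t)cos(2t) - c_2e^(-3t)sin(2t) + c_2e^(-3t)cos(2t)

Coefficient matrix A = [[7, -26], [4, -13]].
Characteristic polynomial det(A - λI) = λ^2 + 6λ + 13 = 0.
Eigenvalues λ = -3 ± 2i (complex conjugate pair).
For λ=-3+2i: an eigenvector is (-3,-1) - i(-2,-1) = (-3 + 2i, -1 + i).
A real fundamental pair from Re and Im of e^((-3+2i)t)v: X_1 = e^(-3t)(cos(2t)·(-3,-1) + sin(2t)·(-2,-1)), X_2 = e^(-3t)(sin(2t)·(-3,-1) - cos(2t)·(-2,-1)).
General solution: c_1X_1 + c_2X_2.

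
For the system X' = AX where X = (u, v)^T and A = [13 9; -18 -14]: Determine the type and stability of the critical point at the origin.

saddle

A = [[13,9],[-18,-14]]; det(A-λI) = λ^2 + λ - 20.
λ = 4, -5: opposite signs.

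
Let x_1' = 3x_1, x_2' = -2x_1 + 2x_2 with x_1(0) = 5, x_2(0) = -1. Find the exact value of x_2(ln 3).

A = [[3,0],[-2,2]]; eigenvalues λ = 2, 3.
Eigenvectors: (0,-1) for λ=2, (1,-2) for λ=3.
From the initial condition, c_1 = -9, c_2 = 5.
x_2(ln 3) = (-9)(3^2)(-1) + (5)(3^3)(-2) = -189.

-189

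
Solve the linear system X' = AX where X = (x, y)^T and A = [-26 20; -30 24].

x(t) = -2K_1e^(4t) - K_2e^(-6t), y(t) = -3K_1e^(4t) - K_2e^(-6t)

Coefficient matrix A = [[-26, 20], [-30, 24]].
Characteristic polynomial det(A - λI) = λ^2 + 2λ - 24 = 0.
Eigenvalues λ = 4, -6.
For λ=4: (A-λI) row 1 is [-30, 20], so an eigenvector is (-2, -3).
For λ=-6: (A-λI) row 1 is [-20, 20], so an eigenvector is (-1, -1).
General solution: K_1e^(4t)(-2,-3) + K_2e^(-6t)(-1,-1).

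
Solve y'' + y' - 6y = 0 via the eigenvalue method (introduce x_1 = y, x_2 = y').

Let x_1 = y, x_2 = y'. Then x_1' = x_2 and x_2' = 6x_1 - x_2.
A = [[0,1],[6,-1]]; det(A-λI) = λ^2 + λ - 6.
Eigenvalues λ = -3, 2 with eigenvectors (1,-3), (1,2).

y(t) = C_1e^(-3t) + C_2e^(2t)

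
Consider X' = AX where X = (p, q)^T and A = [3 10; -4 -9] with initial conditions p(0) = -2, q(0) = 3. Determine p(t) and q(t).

Coefficient matrix A = [[3, 10], [-4, -9]].
Characteristic polynomial det(A - λI) = λ^2 + 6λ + 13 = 0.
Eigenvalues λ = -3 ± 2i (complex conjugate pair).
For λ=-3+2i: an eigenvector is (-2,1) - i(-1,1) = (-2 + i, 1 - i).
A real fundamental pair from Re and Im of e^((-3+2i)t)v: X_1 = e^(-3t)(cos(2t)·(-2,1) + sin(2t)·(-1,1)), X_2 = e^(-3t)(sin(2t)·(-2,1) - cos(2t)·(-1,1)).
General solution: K_1X_1 + K_2X_2.
Applying p(0)=-2, q(0)=3 gives K_1=-1, K_2=-4.

p(t) = 9e^(-3t)sin(2t) - 2e^(-3t)cos(2t), q(t) = -5e^(-3t)sin(2t) + 3e^(-3t)cos(2t)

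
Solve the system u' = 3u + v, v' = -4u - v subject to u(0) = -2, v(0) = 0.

u(t) = -4te^(t) - 2e^(t), v(t) = 8te^(t)

Coefficient matrix A = [[3, 1], [-4, -1]].
Characteristic polynomial det(A - λI) = λ^2 - 2λ + 1 = 0.
Single eigenvalue λ = 1 with algebraic multiplicity 2.
Eigenvector v = (-1,2); generalized eigenvector w with (A-λI)w=v is (-2,3).
General solution: e^(t)[C_1·v + C_2·(t·v + w)].
Applying u(0)=-2, v(0)=0 gives C_1=-6, C_2=4.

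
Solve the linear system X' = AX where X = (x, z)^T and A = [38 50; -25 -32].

x(t) = C_1e^(3t)sin(5t) + 3C_1e^(3t)cos(5t) + 3C_2e^(3t)sin(5t) - C_2e^(3t)cos(5t), z(t) = -C_1e^(3t)sin(5t) - 2C_1e^(3t)cos(5t) - 2C_2e^(3t)sin(5t) + C_2e^(3t)cos(5t)

Coefficient matrix A = [[38, 50], [-25, -32]].
Characteristic polynomial det(A - λI) = λ^2 - 6λ + 34 = 0.
Eigenvalues λ = 3 ± 5i (complex conjugate pair).
For λ=3+5i: an eigenvector is (3,-2) - i(1,-1) = (3 - i, -2 + i).
A real fundamental pair from Re and Im of e^((3+5i)t)v: X_1 = e^(3t)(cos(5t)·(3,-2) + sin(5t)·(1,-1)), X_2 = e^(3t)(sin(5t)·(3,-2) - cos(5t)·(1,-1)).
General solution: C_1X_1 + C_2X_2.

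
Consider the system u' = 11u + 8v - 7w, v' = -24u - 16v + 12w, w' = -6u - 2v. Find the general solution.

u(t) = K_1e^(-3t) - K_2e^(-4t) - K_3e^(2t), v(t) = K_2e^(-4t) + 2K_3e^(2t), w(t) = 2K_1e^(-3t) - K_2e^(-4t) + K_3e^(2t)

Coefficient matrix A = [[11, 8, -7], [-24, -16, 12], [-6, -2, 0]].
det(A - λI) = 0 gives eigenvalues λ = -3, -4, 2.
For λ=-3: eigenvector (1,0,2).
For λ=-4: eigenvector (-1,1,-1).
For λ=2: eigenvector (-1,2,1).
General solution: K_1e^(-3t)(1,0,2) + K_2e^(-4t)(-1,1,-1) + K_3e^(2t)(-1,2,1).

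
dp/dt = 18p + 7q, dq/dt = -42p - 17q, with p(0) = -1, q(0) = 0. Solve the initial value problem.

Coefficient matrix A = [[18, 7], [-42, -17]].
Characteristic polynomial det(A - λI) = λ^2 - λ - 12 = 0.
Eigenvalues λ = 4, -3.
For λ=4: (A-λI) row 1 is [14, 7], so an eigenvector is (1, -2).
For λ=-3: (A-λI) row 1 is [21, 7], so an eigenvector is (1, -3).
General solution: c_1e^(4t)(1,-2) + c_2e^(-3t)(1,-3).
Applying p(0)=-1, q(0)=0 gives c_1=-3, c_2=2.

p(t) = -3e^(4t) + 2e^(-3t), q(t) = 6e^(4t) - 6e^(-3t)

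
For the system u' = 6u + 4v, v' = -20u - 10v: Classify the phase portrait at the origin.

A = [[6,4],[-20,-10]]; det(A-λI) = λ^2 + 4λ + 20.
λ = -2 ± 4i: negative real part.

stable spiral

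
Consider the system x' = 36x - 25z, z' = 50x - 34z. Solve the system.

x(t) = 2K_1e^(t)sin(5t) + K_1e^(t)cos(5t) + K_2e^(t)sin(5t) - 2K_2e^(t)cos(5t), z(t) = 3K_1e^(t)sin(5t) + K_1e^(t)cos(5t) + K_2e^(t)sin(5t) - 3K_2e^(t)cos(5t)

Coefficient matrix A = [[36, -25], [50, -34]].
Characteristic polynomial det(A - λI) = λ^2 - 2λ + 26 = 0.
Eigenvalues λ = 1 ± 5i (complex conjugate pair).
For λ=1+5i: an eigenvector is (1,1) - i(2,3) = (1 - 2i, 1 - 3i).
A real fundamental pair from Re and Im of e^((1+5i)t)v: X_1 = e^(t)(cos(5t)·(1,1) + sin(5t)·(2,3)), X_2 = e^(t)(sin(5t)·(1,1) - cos(5t)·(2,3)).
General solution: K_1X_1 + K_2X_2.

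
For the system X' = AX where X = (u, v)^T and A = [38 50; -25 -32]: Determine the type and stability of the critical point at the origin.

unstable spiral

A = [[38,50],[-25,-32]]; det(A-λI) = λ^2 - 6λ + 34.
λ = 3 ± 5i: positive real part.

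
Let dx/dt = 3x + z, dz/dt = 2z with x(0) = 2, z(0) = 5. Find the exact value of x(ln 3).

A = [[3,1],[0,2]]; eigenvalues λ = 2, 3.
Eigenvectors: (-1,1) for λ=2, (1,0) for λ=3.
From the initial condition, c_1 = 5, c_2 = 7.
x(ln 3) = (5)(3^2)(-1) + (7)(3^3)(1) = 144.

144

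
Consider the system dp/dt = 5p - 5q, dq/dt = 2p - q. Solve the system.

p(t) = 2c_1e^(2t)sin(t) - c_1e^(2t)cos(t) - c_2e^(2t)sin(t) - 2c_2e^(2t)cos(t), q(t) = c_1e^(2t)sin(t) - c_1e^(2t)cos(t) - c_2e^(2t)sin(t) - c_2e^(2t)cos(t)

Coefficient matrix A = [[5, -5], [2, -1]].
Characteristic polynomial det(A - λI) = λ^2 - 4λ + 5 = 0.
Eigenvalues λ = 2 ± i (complex conjugate pair).
For λ=2+i: an eigenvector is (-1,-1) - i(2,1) = (-1 - 2i, -1 - i).
A real fundamental pair from Re and Im of e^((2+i)t)v: X_1 = e^(2t)(cos(t)·(-1,-1) + sin(t)·(2,1)), X_2 = e^(2t)(sin(t)·(-1,-1) - cos(t)·(2,1)).
General solution: c_1X_1 + c_2X_2.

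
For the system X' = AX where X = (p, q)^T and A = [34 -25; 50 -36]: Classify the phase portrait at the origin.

A = [[34,-25],[50,-36]]; det(A-λI) = λ^2 + 2λ + 26.
λ = -1 ± 5i: negative real part.

stable spiral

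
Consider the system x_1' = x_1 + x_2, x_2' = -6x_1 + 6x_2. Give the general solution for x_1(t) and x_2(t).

Coefficient matrix A = [[1, 1], [-6, 6]].
Characteristic polynomial det(A - λI) = λ^2 - 7λ + 12 = 0.
Eigenvalues λ = 3, 4.
For λ=3: (A-λI) row 1 is [-2, 1], so an eigenvector is (-1, -2).
For λ=4: (A-λI) row 1 is [-3, 1], so an eigenvector is (-1, -3).
General solution: c_1e^(3t)(-1,-2) + c_2e^(4t)(-1,-3).

x_1(t) = -c_1e^(3t) - c_2e^(4t), x_2(t) = -2c_1e^(3t) - 3c_2e^(4t)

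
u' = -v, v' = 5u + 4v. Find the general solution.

u(t) = c_1e^(2t)cos(t) + c_2e^(2t)sin(t), v(t) = c_1e^(2t)sin(t) - 2c_1e^(2t)cos(t) - 2c_2e^(2t)sin(t) - c_2e^(2t)cos(t)

Coefficient matrix A = [[0, -1], [5, 4]].
Characteristic polynomial det(A - λI) = λ^2 - 4λ + 5 = 0.
Eigenvalues λ = 2 ± i (complex conjugate pair).
For λ=2+i: an eigenvector is (1,-2) - i(0,1) = (1, -2 - i).
A real fundamental pair from Re and Im of e^((2+i)t)v: X_1 = e^(2t)(cos(t)·(1,-2) + sin(t)·(0,1)), X_2 = e^(2t)(sin(t)·(1,-2) - cos(t)·(0,1)).
General solution: c_1X_1 + c_2X_2.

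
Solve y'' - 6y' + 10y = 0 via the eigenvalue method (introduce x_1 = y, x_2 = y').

y(t) = C_1e^(3t)cos(t) + C_2e^(3t)sin(t)

Let x_1 = y, x_2 = y'. Then x_1' = x_2 and x_2' = -10x_1 + 6x_2.
A = [[0,1],[-10,6]]; det(A-λI) = λ^2 - 6λ + 10.
Eigenvalues λ = 3 ± i.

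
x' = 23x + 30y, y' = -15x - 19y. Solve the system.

x(t) = -3K_1e^(2t)sin(3t) + K_1e^(2t)cos(3t) + K_2e^(2t)sin(3t) + 3K_2e^(2t)cos(3t), y(t) = 2K_1e^(2t)sin(3t) - K_1e^(2t)cos(3t) - K_2e^(2t)sin(3t) - 2K_2e^(2t)cos(3t)

Coefficient matrix A = [[23, 30], [-15, -19]].
Characteristic polynomial det(A - λI) = λ^2 - 4λ + 13 = 0.
Eigenvalues λ = 2 ± 3i (complex conjugate pair).
For λ=2+3i: an eigenvector is (1,-1) - i(-3,2) = (1 + 3i, -1 - 2i).
A real fundamental pair from Re and Im of e^((2+3i)t)v: X_1 = e^(2t)(cos(3t)·(1,-1) + sin(3t)·(-3,2)), X_2 = e^(2t)(sin(3t)·(1,-1) - cos(3t)·(-3,2)).
General solution: K_1X_1 + K_2X_2.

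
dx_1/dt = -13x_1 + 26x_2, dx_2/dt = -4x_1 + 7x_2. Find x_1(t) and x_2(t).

x_1(t) = 2c_1e^(-3t)sin(2t) - 3c_1e^(-3t)cos(2t) - 3c_2e^(-3t)sin(2t) - 2c_2e^(-3t)cos(2t), x_2(t) = c_1e^(-3t)sin(2t) - c_1e^(-3t)cos(2t) - c_2e^(-3t)sin(2t) - c_2e^(-3t)cos(2t)

Coefficient matrix A = [[-13, 26], [-4, 7]].
Characteristic polynomial det(A - λI) = λ^2 + 6λ + 13 = 0.
Eigenvalues λ = -3 ± 2i (complex conjugate pair).
For λ=-3+2i: an eigenvector is (-3,-1) - i(2,1) = (-3 - 2i, -1 - i).
A real fundamental pair from Re and Im of e^((-3+2i)t)v: X_1 = e^(-3t)(cos(2t)·(-3,-1) + sin(2t)·(2,1)), X_2 = e^(-3t)(sin(2t)·(-3,-1) - cos(2t)·(2,1)).
General solution: c_1X_1 + c_2X_2.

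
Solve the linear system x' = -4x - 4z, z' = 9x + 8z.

Coefficient matrix A = [[-4, -4], [9, 8]].
Characteristic polynomial det(A - λI) = λ^2 - 4λ + 4 = 0.
Single eigenvalue λ = 2 with algebraic multiplicity 2.
Eigenvector v = (-2,3); generalized eigenvector w with (A-λI)w=v is (1,-1).
General solution: e^(2t)[C_1·v + C_2·(t·v + w)].

x(t) = -2C_1e^(2t) - 2C_2te^(2t) + C_2e^(2t), z(t) = 3C_1e^(2t) + 3C_2te^(2t) - C_2e^(2t)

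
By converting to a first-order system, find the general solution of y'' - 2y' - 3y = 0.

Let x_1 = y, x_2 = y'. Then x_1' = x_2 and x_2' = 3x_1 + 2x_2.
A = [[0,1],[3,2]]; det(A-λI) = λ^2 - 2λ - 3.
Eigenvalues λ = 3, -1 with eigenvectors (1,3), (1,-1).

y(t) = C_1e^(3t) + C_2e^(-t)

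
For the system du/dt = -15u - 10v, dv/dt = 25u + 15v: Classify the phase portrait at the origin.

center

A = [[-15,-10],[25,15]]; det(A-λI) = λ^2 + 25.
λ = 0 ± 5i: zero real part.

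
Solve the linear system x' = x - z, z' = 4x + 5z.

x(t) = C_1e^(3t) + C_2te^(3t), z(t) = -2C_1e^(3t) - 2C_2te^(3t) - C_2e^(3t)

Coefficient matrix A = [[1, -1], [4, 5]].
Characteristic polynomial det(A - λI) = λ^2 - 6λ + 9 = 0.
Single eigenvalue λ = 3 with algebraic multiplicity 2.
Eigenvector v = (1,-2); generalized eigenvector w with (A-λI)w=v is (0,-1).
General solution: e^(3t)[C_1·v + C_2·(t·v + w)].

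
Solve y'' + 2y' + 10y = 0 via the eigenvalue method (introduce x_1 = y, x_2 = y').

Let x_1 = y, x_2 = y'. Then x_1' = x_2 and x_2' = -10x_1 - 2x_2.
A = [[0,1],[-10,-2]]; det(A-λI) = λ^2 + 2λ + 10.
Eigenvalues λ = -1 ± 3i.

y(t) = c_1e^(-t)cos(3t) + c_2e^(-t)sin(3t)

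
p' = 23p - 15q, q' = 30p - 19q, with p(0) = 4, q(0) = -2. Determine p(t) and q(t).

p(t) = 38e^(2t)sin(3t) + 4e^(2t)cos(3t), q(t) = 54e^(2t)sin(3t) - 2e^(2t)cos(3t)

Coefficient matrix A = [[23, -15], [30, -19]].
Characteristic polynomial det(A - λI) = λ^2 - 4λ + 13 = 0.
Eigenvalues λ = 2 ± 3i (complex conjugate pair).
For λ=2+3i: an eigenvector is (1,1) - i(2,3) = (1 - 2i, 1 - 3i).
A real fundamental pair from Re and Im of e^((2+3i)t)v: X_1 = e^(2t)(cos(3t)·(1,1) + sin(3t)·(2,3)), X_2 = e^(2t)(sin(3t)·(1,1) - cos(3t)·(2,3)).
General solution: c_1X_1 + c_2X_2.
Applying p(0)=4, q(0)=-2 gives c_1=16, c_2=6.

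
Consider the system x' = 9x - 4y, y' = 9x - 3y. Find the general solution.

Coefficient matrix A = [[9, -4], [9, -3]].
Characteristic polynomial det(A - λI) = λ^2 - 6λ + 9 = 0.
Single eigenvalue λ = 3 with algebraic multiplicity 2.
Eigenvector v = (2,3); generalized eigenvector w with (A-λI)w=v is (-1,-2).
General solution: e^(3t)[K_1·v + K_2·(t·v + w)].

x(t) = 2K_1e^(3t) + 2K_2te^(3t) - K_2e^(3t), y(t) = 3K_1e^(3t) + 3K_2te^(3t) - 2K_2e^(3t)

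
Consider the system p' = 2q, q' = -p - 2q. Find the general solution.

p(t) = K_1e^(-t)sin(t) - K_1e^(-t)cos(t) - K_2e^(-t)sin(t) - K_2e^(-t)cos(t), q(t) = K_1e^(-t)cos(t) + K_2e^(-t)sin(t)

Coefficient matrix A = [[0, 2], [-1, -2]].
Characteristic polynomial det(A - λI) = λ^2 + 2λ + 2 = 0.
Eigenvalues λ = -1 ± i (complex conjugate pair).
For λ=-1+i: an eigenvector is (-1,1) - i(1,0) = (-1 - i, 1).
A real fundamental pair from Re and Im of e^((-1+i)t)v: X_1 = e^(-t)(cos(t)·(-1,1) + sin(t)·(1,0)), X_2 = e^(-t)(sin(t)·(-1,1) - cos(t)·(1,0)).
General solution: K_1X_1 + K_2X_2.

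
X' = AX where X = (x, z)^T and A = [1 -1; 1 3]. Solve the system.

Coefficient matrix A = [[1, -1], [1, 3]].
Characteristic polynomial det(A - λI) = λ^2 - 4λ + 4 = 0.
Single eigenvalue λ = 2 with algebraic multiplicity 2.
Eigenvector v = (-1,1); generalized eigenvector w with (A-λI)w=v is (-2,3).
General solution: e^(2t)[K_1·v + K_2·(t·v + w)].

x(t) = -K_1e^(2t) - K_2te^(2t) - 2K_2e^(2t), z(t) = K_1e^(2t) + K_2te^(2t) + 3K_2e^(2t)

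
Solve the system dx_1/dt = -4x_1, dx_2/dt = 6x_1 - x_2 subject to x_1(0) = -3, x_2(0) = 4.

x_1(t) = -3e^(-4t), x_2(t) = -2e^(-t) + 6e^(-4t)

Coefficient matrix A = [[-4, 0], [6, -1]].
Characteristic polynomial det(A - λI) = λ^2 + 5λ + 4 = 0.
Eigenvalues λ = -1, -4.
For λ=-1: (A-λI) row 1 is [-3, 0], so an eigenvector is (0, 1).
For λ=-4: (A-λI) row 2 is [6, 3], so an eigenvector is (1, -2).
General solution: c_1e^(-t)(0,1) + c_2e^(-4t)(1,-2).
Applying x_1(0)=-3, x_2(0)=4 gives c_1=-2, c_2=-3.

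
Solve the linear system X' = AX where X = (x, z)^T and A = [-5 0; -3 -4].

Coefficient matrix A = [[-5, 0], [-3, -4]].
Characteristic polynomial det(A - λI) = λ^2 + 9λ + 20 = 0.
Eigenvalues λ = -4, -5.
For λ=-4: (A-λI) row 1 is [-1, 0], so an eigenvector is (0, -1).
For λ=-5: (A-λI) row 2 is [-3, 1], so an eigenvector is (1, 3).
General solution: c_1e^(-4t)(0,-1) + c_2e^(-5t)(1,3).

x(t) = c_2e^(-5t), z(t) = -c_1e^(-4t) + 3c_2e^(-5t)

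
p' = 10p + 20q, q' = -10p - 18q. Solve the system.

Coefficient matrix A = [[10, 20], [-10, -18]].
Characteristic polynomial det(A - λI) = λ^2 + 8λ + 20 = 0.
Eigenvalues λ = -4 ± 2i (complex conjugate pair).
For λ=-4+2i: an eigenvector is (3,-2) - i(1,-1) = (3 - i, -2 + i).
A real fundamental pair from Re and Im of e^((-4+2i)t)v: X_1 = e^(-4t)(cos(2t)·(3,-2) + sin(2t)·(1,-1)), X_2 = e^(-4t)(sin(2t)·(3,-2) - cos(2t)·(1,-1)).
General solution: C_1X_1 + C_2X_2.

p(t) = C_1e^(-4t)sin(2t) + 3C_1e^(-4t)cos(2t) + 3C_2e^(-4t)sin(2t) - C_2e^(-4t)cos(2t), q(t) = -C_1e^(-4t)sin(2t) - 2C_1e^(-4t)cos(2t) - 2C_2e^(-4t)sin(2t) + C_2e^(-4t)cos(2t)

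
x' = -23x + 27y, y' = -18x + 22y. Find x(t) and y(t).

x(t) = -3K_1e^(-5t) + K_2e^(4t), y(t) = -2K_1e^(-5t) + K_2e^(4t)

Coefficient matrix A = [[-23, 27], [-18, 22]].
Characteristic polynomial det(A - λI) = λ^2 + λ - 20 = 0.
Eigenvalues λ = -5, 4.
For λ=-5: (A-λI) row 1 is [-18, 27], so an eigenvector is (-3, -2).
For λ=4: (A-λI) row 1 is [-27, 27], so an eigenvector is (1, 1).
General solution: K_1e^(-5t)(-3,-2) + K_2e^(4t)(1,1).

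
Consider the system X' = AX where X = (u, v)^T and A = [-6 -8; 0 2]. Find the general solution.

u(t) = -C_1e^(2t) - C_2e^(-6t), v(t) = C_1e^(2t)

Coefficient matrix A = [[-6, -8], [0, 2]].
Characteristic polynomial det(A - λI) = λ^2 + 4λ - 12 = 0.
Eigenvalues λ = 2, -6.
For λ=2: (A-λI) row 1 is [-8, -8], so an eigenvector is (-1, 1).
For λ=-6: (A-λI) row 1 is [0, -8], so an eigenvector is (-1, 0).
General solution: C_1e^(2t)(-1,1) + C_2e^(-6t)(-1,0).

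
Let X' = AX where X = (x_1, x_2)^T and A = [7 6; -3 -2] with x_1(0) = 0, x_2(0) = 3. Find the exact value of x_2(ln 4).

-744

A = [[7,6],[-3,-2]]; eigenvalues λ = 1, 4.
Eigenvectors: (1,-1) for λ=1, (-2,1) for λ=4.
From the initial condition, c_1 = -6, c_2 = -3.
x_2(ln 4) = (-6)(4^1)(-1) + (-3)(4^4)(1) = -744.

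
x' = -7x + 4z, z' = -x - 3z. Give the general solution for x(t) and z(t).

x(t) = 2K_1e^(-5t) + 2K_2te^(-5t) + 3K_2e^(-5t), z(t) = K_1e^(-5t) + K_2te^(-5t) + 2K_2e^(-5t)

Coefficient matrix A = [[-7, 4], [-1, -3]].
Characteristic polynomial det(A - λI) = λ^2 + 10λ + 25 = 0.
Single eigenvalue λ = -5 with algebraic multiplicity 2.
Eigenvector v = (2,1); generalized eigenvector w with (A-λI)w=v is (3,2).
General solution: e^(-5t)[K_1·v + K_2·(t·v + w)].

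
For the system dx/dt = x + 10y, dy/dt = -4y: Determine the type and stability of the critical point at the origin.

saddle

A = [[1,10],[0,-4]]; det(A-λI) = λ^2 + 3λ - 4.
λ = 1, -4: opposite signs.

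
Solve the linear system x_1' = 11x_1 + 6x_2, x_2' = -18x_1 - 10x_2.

x_1(t) = K_1e^(-t) + 2K_2e^(2t), x_2(t) = -2K_1e^(-t) - 3K_2e^(2t)

Coefficient matrix A = [[11, 6], [-18, -10]].
Characteristic polynomial det(A - λI) = λ^2 - λ - 2 = 0.
Eigenvalues λ = -1, 2.
For λ=-1: (A-λI) row 1 is [12, 6], so an eigenvector is (1, -2).
For λ=2: (A-λI) row 1 is [9, 6], so an eigenvector is (2, -3).
General solution: K_1e^(-t)(1,-2) + K_2e^(2t)(2,-3).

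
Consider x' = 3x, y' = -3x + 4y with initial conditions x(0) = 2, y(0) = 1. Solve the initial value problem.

Coefficient matrix A = [[3, 0], [-3, 4]].
Characteristic polynomial det(A - λI) = λ^2 - 7λ + 12 = 0.
Eigenvalues λ = 3, 4.
For λ=3: (A-λI) row 2 is [-3, 1], so an eigenvector is (-1, -3).
For λ=4: (A-λI) row 1 is [-1, 0], so an eigenvector is (0, -1).
General solution: c_1e^(3t)(-1,-3) + c_2e^(4t)(0,-1).
Applying x(0)=2, y(0)=1 gives c_1=-2, c_2=5.

x(t) = 2e^(3t), y(t) = -5e^(4t) + 6e^(3t)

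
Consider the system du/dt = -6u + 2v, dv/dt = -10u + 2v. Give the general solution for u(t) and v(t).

u(t) = c_1e^(-2t)sin(2t) - c_2e^(-2t)cos(2t), v(t) = 2c_1e^(-2t)sin(2t) + c_1e^(-2t)cos(2t) + c_2e^(-2t)sin(2t) - 2c_2e^(-2t)cos(2t)

Coefficient matrix A = [[-6, 2], [-10, 2]].
Characteristic polynomial det(A - λI) = λ^2 + 4λ + 8 = 0.
Eigenvalues λ = -2 ± 2i (complex conjugate pair).
For λ=-2+2i: an eigenvector is (0,1) - i(1,2) = (0 - i, 1 - 2i).
A real fundamental pair from Re and Im of e^((-2+2i)t)v: X_1 = e^(-2t)(cos(2t)·(0,1) + sin(2t)·(1,2)), X_2 = e^(-2t)(sin(2t)·(0,1) - cos(2t)·(1,2)).
General solution: c_1X_1 + c_2X_2.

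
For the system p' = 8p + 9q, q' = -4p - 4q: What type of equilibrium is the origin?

A = [[8,9],[-4,-4]]; det(A-λI) = λ^2 - 4λ + 4.
repeated λ = 2 with a single eigenvector.

unstable improper node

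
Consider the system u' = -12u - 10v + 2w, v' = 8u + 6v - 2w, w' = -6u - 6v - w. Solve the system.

Coefficient matrix A = [[-12, -10, 2], [8, 6, -2], [-6, -6, -1]].
det(A - λI) = 0 gives eigenvalues λ = -2, -4, -1.
For λ=-2: eigenvector (1,-1,0).
For λ=-4: eigenvector (3,-2,2).
For λ=-1: eigenvector (2,-2,1).
General solution: c_1e^(-2t)(1,-1,0) + c_2e^(-4t)(3,-2,2) + c_3e^(-t)(2,-2,1).

u(t) = c_1e^(-2t) + 3c_2e^(-4t) + 2c_3e^(-t), v(t) = -c_1e^(-2t) - 2c_2e^(-4t) - 2c_3e^(-t), w(t) = 2c_2e^(-4t) + c_3e^(-t)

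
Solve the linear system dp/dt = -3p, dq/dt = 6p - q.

p(t) = -c_1e^(-3t), q(t) = 3c_1e^(-3t) + c_2e^(-t)

Coefficient matrix A = [[-3, 0], [6, -1]].
Characteristic polynomial det(A - λI) = λ^2 + 4λ + 3 = 0.
Eigenvalues λ = -3, -1.
For λ=-3: (A-λI) row 2 is [6, 2], so an eigenvector is (-1, 3).
For λ=-1: (A-λI) row 1 is [-2, 0], so an eigenvector is (0, 1).
General solution: c_1e^(-3t)(-1,3) + c_2e^(-t)(0,1).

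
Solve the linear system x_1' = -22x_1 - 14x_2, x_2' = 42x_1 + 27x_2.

Coefficient matrix A = [[-22, -14], [42, 27]].
Characteristic polynomial det(A - λI) = λ^2 - 5λ - 6 = 0.
Eigenvalues λ = 6, -1.
For λ=6: (A-λI) row 1 is [-28, -14], so an eigenvector is (1, -2).
For λ=-1: (A-λI) row 1 is [-21, -14], so an eigenvector is (-2, 3).
General solution: K_1e^(6t)(1,-2) + K_2e^(-t)(-2,3).

x_1(t) = K_1e^(6t) - 2K_2e^(-t), x_2(t) = -2K_1e^(6t) + 3K_2e^(-t)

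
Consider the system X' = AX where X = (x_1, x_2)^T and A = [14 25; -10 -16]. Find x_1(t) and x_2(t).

Coefficient matrix A = [[14, 25], [-10, -16]].
Characteristic polynomial det(A - λI) = λ^2 + 2λ + 26 = 0.
Eigenvalues λ = -1 ± 5i (complex conjugate pair).
For λ=-1+5i: an eigenvector is (-2,1) - i(-1,1) = (-2 + i, 1 - i).
A real fundamental pair from Re and Im of e^((-1+5i)t)v: X_1 = e^(-t)(cos(5t)·(-2,1) + sin(5t)·(-1,1)), X_2 = e^(-t)(sin(5t)·(-2,1) - cos(5t)·(-1,1)).
General solution: c_1X_1 + c_2X_2.

x_1(t) = -c_1e^(-t)sin(5t) - 2c_1e^(-t)cos(5t) - 2c_2e^(-t)sin(5t) + c_2e^(-t)cos(5t), x_2(t) = c_1e^(-t)sin(5t) + c_1e^(-t)cos(5t) + c_2e^(-t)sin(5t) - c_2e^(-t)cos(5t)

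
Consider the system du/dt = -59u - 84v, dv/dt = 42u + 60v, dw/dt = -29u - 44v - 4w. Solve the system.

Coefficient matrix A = [[-59, -84, 0], [42, 60, 0], [-29, -44, -4]].
det(A - λI) = 0 gives eigenvalues λ = -3, -4, 4.
For λ=-3: eigenvector (-3,2,-1).
For λ=-4: eigenvector (0,0,1).
For λ=4: eigenvector (4,-3,2).
General solution: c_1e^(-3t)(-3,2,-1) + c_2e^(-4t)(0,0,1) + c_3e^(4t)(4,-3,2).

u(t) = -3c_1e^(-3t) + 4c_3e^(4t), v(t) = 2c_1e^(-3t) - 3c_3e^(4t), w(t) = -c_1e^(-3t) + c_2e^(-4t) + 2c_3e^(4t)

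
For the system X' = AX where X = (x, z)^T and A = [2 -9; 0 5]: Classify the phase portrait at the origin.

A = [[2,-9],[0,5]]; det(A-λI) = λ^2 - 7λ + 10.
λ = 5, 2: both positive.

unstable node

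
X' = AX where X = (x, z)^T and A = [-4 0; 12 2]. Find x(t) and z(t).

Coefficient matrix A = [[-4, 0], [12, 2]].
Characteristic polynomial det(A - λI) = λ^2 + 2λ - 8 = 0.
Eigenvalues λ = 2, -4.
For λ=2: (A-λI) row 1 is [-6, 0], so an eigenvector is (0, -1).
For λ=-4: (A-λI) row 2 is [12, 6], so an eigenvector is (1, -2).
General solution: c_1e^(2t)(0,-1) + c_2e^(-4t)(1,-2).

x(t) = c_2e^(-4t), z(t) = -c_1e^(2t) - 2c_2e^(-4t)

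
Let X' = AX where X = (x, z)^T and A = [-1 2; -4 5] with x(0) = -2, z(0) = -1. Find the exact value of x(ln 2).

A = [[-1,2],[-4,5]]; eigenvalues λ = 3, 1.
Eigenvectors: (1,2) for λ=3, (-1,-1) for λ=1.
From the initial condition, c_1 = 1, c_2 = 3.
x(ln 2) = (1)(2^3)(1) + (3)(2^1)(-1) = 2.

2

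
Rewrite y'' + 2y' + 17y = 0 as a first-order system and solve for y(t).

y(t) = C_1e^(-t)cos(4t) + C_2e^(-t)sin(4t)

Let x_1 = y, x_2 = y'. Then x_1' = x_2 and x_2' = -17x_1 - 2x_2.
A = [[0,1],[-17,-2]]; det(A-λI) = λ^2 + 2λ + 17.
Eigenvalues λ = -1 ± 4i.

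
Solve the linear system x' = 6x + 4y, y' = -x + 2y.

Coefficient matrix A = [[6, 4], [-1, 2]].
Characteristic polynomial det(A - λI) = λ^2 - 8λ + 16 = 0.
Single eigenvalue λ = 4 with algebraic multiplicity 2.
Eigenvector v = (-2,1); generalized eigenvector w with (A-λI)w=v is (-3,1).
General solution: e^(4t)[C_1·v + C_2·(t·v + w)].

x(t) = -2C_1e^(4t) - 2C_2te^(4t) - 3C_2e^(4t), y(t) = C_1e^(4t) + C_2te^(4t) + C_2e^(4t)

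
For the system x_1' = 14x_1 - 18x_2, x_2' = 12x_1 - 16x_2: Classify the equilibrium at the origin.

saddle

A = [[14,-18],[12,-16]]; det(A-λI) = λ^2 + 2λ - 8.
λ = -4, 2: opposite signs.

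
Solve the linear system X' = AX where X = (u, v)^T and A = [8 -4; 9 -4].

Coefficient matrix A = [[8, -4], [9, -4]].
Characteristic polynomial det(A - λI) = λ^2 - 4λ + 4 = 0.
Single eigenvalue λ = 2 with algebraic multiplicity 2.
Eigenvector v = (-2,-3); generalized eigenvector w with (A-λI)w=v is (-1,-1).
General solution: e^(2t)[K_1·v + K_2·(t·v + w)].

u(t) = -2K_1e^(2t) - 2K_2te^(2t) - K_2e^(2t), v(t) = -3K_1e^(2t) - 3K_2te^(2t) - K_2e^(2t)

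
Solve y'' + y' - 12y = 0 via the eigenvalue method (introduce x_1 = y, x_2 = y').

Let x_1 = y, x_2 = y'. Then x_1' = x_2 and x_2' = 12x_1 - x_2.
A = [[0,1],[12,-1]]; det(A-λI) = λ^2 + λ - 12.
Eigenvalues λ = -4, 3 with eigenvectors (1,-4), (1,3).

y(t) = c_1e^(-4t) + c_2e^(3t)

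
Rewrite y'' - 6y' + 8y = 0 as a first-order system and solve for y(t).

Let x_1 = y, x_2 = y'. Then x_1' = x_2 and x_2' = -8x_1 + 6x_2.
A = [[0,1],[-8,6]]; det(A-λI) = λ^2 - 6λ + 8.
Eigenvalues λ = 2, 4 with eigenvectors (1,2), (1,4).

y(t) = C_1e^(2t) + C_2e^(4t)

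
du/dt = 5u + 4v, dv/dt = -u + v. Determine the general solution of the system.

Coefficient matrix A = [[5, 4], [-1, 1]].
Characteristic polynomial det(A - λI) = λ^2 - 6λ + 9 = 0.
Single eigenvalue λ = 3 with algebraic multiplicity 2.
Eigenvector v = (-2,1); generalized eigenvector w with (A-λI)w=v is (1,-1).
General solution: e^(3t)[C_1·v + C_2·(t·v + w)].

u(t) = -2C_1e^(3t) - 2C_2te^(3t) + C_2e^(3t), v(t) = C_1e^(3t) + C_2te^(3t) - C_2e^(3t)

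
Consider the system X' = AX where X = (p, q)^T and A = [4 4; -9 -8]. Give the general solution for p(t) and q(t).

Coefficient matrix A = [[4, 4], [-9, -8]].
Characteristic polynomial det(A - λI) = λ^2 + 4λ + 4 = 0.
Single eigenvalue λ = -2 with algebraic multiplicity 2.
Eigenvector v = (2,-3); generalized eigenvector w with (A-λI)w=v is (1,-1).
General solution: e^(-2t)[K_1·v + K_2·(t·v + w)].

p(t) = 2K_1e^(-2t) + 2K_2te^(-2t) + K_2e^(-2t), q(t) = -3K_1e^(-2t) - 3K_2te^(-2t) - K_2e^(-2t)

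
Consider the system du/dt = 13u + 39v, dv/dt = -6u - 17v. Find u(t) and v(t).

Coefficient matrix A = [[13, 39], [-6, -17]].
Characteristic polynomial det(A - λI) = λ^2 + 4λ + 13 = 0.
Eigenvalues λ = -2 ± 3i (complex conjugate pair).
For λ=-2+3i: an eigenvector is (-2,1) - i(3,-1) = (-2 - 3i, 1 + i).
A real fundamental pair from Re and Im of e^((-2+3i)t)v: X_1 = e^(-2t)(cos(3t)·(-2,1) + sin(3t)·(3,-1)), X_2 = e^(-2t)(sin(3t)·(-2,1) - cos(3t)·(3,-1)).
General solution: K_1X_1 + K_2X_2.

u(t) = 3K_1e^(-2t)sin(3t) - 2K_1e^(-2t)cos(3t) - 2K_2e^(-2t)sin(3t) - 3K_2e^(-2t)cos(3t), v(t) = -K_1e^(-2t)sin(3t) + K_1e^(-2t)cos(3t) + K_2e^(-2t)sin(3t) + K_2e^(-2t)cos(3t)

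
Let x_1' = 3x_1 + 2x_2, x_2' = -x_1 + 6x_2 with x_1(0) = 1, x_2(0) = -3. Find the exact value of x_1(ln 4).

-5120

A = [[3,2],[-1,6]]; eigenvalues λ = 5, 4.
Eigenvectors: (1,1) for λ=5, (2,1) for λ=4.
From the initial condition, c_1 = -7, c_2 = 4.
x_1(ln 4) = (-7)(4^5)(1) + (4)(4^4)(2) = -5120.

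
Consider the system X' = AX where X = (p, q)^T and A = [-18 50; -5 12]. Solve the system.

p(t) = -3C_1e^(-3t)sin(5t) + C_1e^(-3t)cos(5t) + C_2e^(-3t)sin(5t) + 3C_2e^(-3t)cos(5t), q(t) = -C_1e^(-3t)sin(5t) + C_2e^(-3t)cos(5t)

Coefficient matrix A = [[-18, 50], [-5, 12]].
Characteristic polynomial det(A - λI) = λ^2 + 6λ + 34 = 0.
Eigenvalues λ = -3 ± 5i (complex conjugate pair).
For λ=-3+5i: an eigenvector is (1,0) - i(-3,-1) = (1 + 3i, 0 + i).
A real fundamental pair from Re and Im of e^((-3+5i)t)v: X_1 = e^(-3t)(cos(5t)·(1,0) + sin(5t)·(-3,-1)), X_2 = e^(-3t)(sin(5t)·(1,0) - cos(5t)·(-3,-1)).
General solution: C_1X_1 + C_2X_2.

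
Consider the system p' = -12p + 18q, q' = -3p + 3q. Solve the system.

Coefficient matrix A = [[-12, 18], [-3, 3]].
Characteristic polynomial det(A - λI) = λ^2 + 9λ + 18 = 0.
Eigenvalues λ = -6, -3.
For λ=-6: (A-λI) row 1 is [-6, 18], so an eigenvector is (-3, -1).
For λ=-3: (A-λI) row 1 is [-9, 18], so an eigenvector is (-2, -1).
General solution: K_1e^(-6t)(-3,-1) + K_2e^(-3t)(-2,-1).

p(t) = -3K_1e^(-6t) - 2K_2e^(-3t), q(t) = -K_1e^(-6t) - K_2e^(-3t)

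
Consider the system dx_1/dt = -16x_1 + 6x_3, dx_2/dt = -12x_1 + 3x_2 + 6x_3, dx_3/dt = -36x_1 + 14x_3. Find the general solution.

x_1(t) = c_2e^(-4t) + c_3e^(2t), x_2(t) = c_1e^(3t) - 6c_3e^(2t), x_3(t) = 2c_2e^(-4t) + 3c_3e^(2t)

Coefficient matrix A = [[-16, 0, 6], [-12, 3, 6], [-36, 0, 14]].
det(A - λI) = 0 gives eigenvalues λ = 3, -4, 2.
For λ=3: eigenvector (0,1,0).
For λ=-4: eigenvector (1,0,2).
For λ=2: eigenvector (1,-6,3).
General solution: c_1e^(3t)(0,1,0) + c_2e^(-4t)(1,0,2) + c_3e^(2t)(1,-6,3).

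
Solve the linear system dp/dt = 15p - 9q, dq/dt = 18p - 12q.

p(t) = K_1e^(-3t) + K_2e^(6t), q(t) = 2K_1e^(-3t) + K_2e^(6t)

Coefficient matrix A = [[15, -9], [18, -12]].
Characteristic polynomial det(A - λI) = λ^2 - 3λ - 18 = 0.
Eigenvalues λ = -3, 6.
For λ=-3: (A-λI) row 1 is [18, -9], so an eigenvector is (1, 2).
For λ=6: (A-λI) row 1 is [9, -9], so an eigenvector is (1, 1).
General solution: K_1e^(-3t)(1,2) + K_2e^(6t)(1,1).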